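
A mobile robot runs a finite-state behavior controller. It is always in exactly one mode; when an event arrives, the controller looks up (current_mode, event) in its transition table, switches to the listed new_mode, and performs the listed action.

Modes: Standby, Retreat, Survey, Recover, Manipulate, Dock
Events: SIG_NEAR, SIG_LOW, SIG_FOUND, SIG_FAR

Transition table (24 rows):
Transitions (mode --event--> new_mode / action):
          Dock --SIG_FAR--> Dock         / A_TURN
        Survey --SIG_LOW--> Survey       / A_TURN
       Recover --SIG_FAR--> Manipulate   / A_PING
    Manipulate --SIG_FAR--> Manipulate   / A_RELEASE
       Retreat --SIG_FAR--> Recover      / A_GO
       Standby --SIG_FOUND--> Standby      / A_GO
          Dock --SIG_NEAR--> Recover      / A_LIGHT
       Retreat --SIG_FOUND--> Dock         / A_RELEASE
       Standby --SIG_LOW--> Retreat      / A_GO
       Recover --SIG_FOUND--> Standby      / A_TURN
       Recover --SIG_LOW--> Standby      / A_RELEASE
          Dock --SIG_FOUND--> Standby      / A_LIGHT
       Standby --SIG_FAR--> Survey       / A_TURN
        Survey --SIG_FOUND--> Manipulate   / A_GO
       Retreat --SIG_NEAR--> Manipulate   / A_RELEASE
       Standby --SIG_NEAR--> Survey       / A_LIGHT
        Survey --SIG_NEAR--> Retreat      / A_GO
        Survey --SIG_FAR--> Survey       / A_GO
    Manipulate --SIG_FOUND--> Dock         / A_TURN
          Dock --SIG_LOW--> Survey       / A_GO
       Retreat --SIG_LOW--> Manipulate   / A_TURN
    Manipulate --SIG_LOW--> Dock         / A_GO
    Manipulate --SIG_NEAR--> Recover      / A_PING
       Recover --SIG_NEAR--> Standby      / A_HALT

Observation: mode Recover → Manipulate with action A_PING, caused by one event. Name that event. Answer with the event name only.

SIG_FAR

try SIG_NEAR: (Recover, SIG_NEAR) → (Standby, A_HALT)
try SIG_LOW: (Recover, SIG_LOW) → (Standby, A_RELEASE)
try SIG_FOUND: (Recover, SIG_FOUND) → (Standby, A_TURN)
try SIG_FAR: (Recover, SIG_FAR) → (Manipulate, A_PING)  ← matches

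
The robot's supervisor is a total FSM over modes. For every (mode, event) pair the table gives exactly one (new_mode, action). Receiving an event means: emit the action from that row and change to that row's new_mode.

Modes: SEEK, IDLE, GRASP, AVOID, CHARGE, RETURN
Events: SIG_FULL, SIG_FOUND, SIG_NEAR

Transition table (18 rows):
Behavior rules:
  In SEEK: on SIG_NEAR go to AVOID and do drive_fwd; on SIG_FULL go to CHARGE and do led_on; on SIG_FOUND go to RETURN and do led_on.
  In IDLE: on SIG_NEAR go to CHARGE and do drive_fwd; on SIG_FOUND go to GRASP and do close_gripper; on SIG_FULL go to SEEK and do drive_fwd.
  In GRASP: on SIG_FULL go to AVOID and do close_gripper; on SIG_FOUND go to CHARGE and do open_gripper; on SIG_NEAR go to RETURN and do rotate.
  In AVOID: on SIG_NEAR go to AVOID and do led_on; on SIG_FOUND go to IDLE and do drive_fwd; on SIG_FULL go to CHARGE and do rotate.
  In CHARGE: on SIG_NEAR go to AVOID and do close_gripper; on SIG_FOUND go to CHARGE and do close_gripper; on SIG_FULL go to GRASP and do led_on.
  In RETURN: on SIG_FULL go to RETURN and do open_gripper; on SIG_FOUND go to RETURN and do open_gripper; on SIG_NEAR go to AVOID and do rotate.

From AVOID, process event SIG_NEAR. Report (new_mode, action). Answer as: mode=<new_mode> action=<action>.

mode=AVOID action=led_on

current mode = AVOID; filter table to that mode:
  (AVOID, SIG_NEAR) → (AVOID, led_on)  ← event matches
  (AVOID, SIG_FOUND) → (IDLE, drive_fwd)
  (AVOID, SIG_FULL) → (CHARGE, rotate)
event = SIG_NEAR selects (AVOID, led_on)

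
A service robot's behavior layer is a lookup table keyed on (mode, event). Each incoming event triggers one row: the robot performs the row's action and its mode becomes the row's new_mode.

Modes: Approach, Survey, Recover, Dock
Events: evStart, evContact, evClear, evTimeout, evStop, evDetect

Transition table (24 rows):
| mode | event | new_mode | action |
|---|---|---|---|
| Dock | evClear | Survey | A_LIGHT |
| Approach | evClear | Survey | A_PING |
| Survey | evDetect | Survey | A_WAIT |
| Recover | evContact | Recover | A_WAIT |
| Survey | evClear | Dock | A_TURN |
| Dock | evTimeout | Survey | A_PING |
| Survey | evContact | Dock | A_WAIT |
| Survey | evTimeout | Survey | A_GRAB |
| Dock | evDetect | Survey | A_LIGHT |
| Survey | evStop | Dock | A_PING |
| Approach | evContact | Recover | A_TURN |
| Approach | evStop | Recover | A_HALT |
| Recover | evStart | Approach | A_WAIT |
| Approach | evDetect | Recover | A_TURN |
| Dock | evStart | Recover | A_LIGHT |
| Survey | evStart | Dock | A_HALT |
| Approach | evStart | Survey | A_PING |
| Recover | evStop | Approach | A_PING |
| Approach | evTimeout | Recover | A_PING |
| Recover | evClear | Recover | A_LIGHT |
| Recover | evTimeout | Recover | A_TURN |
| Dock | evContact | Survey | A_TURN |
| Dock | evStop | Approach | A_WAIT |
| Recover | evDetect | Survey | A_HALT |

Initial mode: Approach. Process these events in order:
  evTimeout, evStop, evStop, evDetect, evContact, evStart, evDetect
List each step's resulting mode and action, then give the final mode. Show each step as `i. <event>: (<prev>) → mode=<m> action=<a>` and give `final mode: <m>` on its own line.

final mode: Survey

1. evTimeout: (Approach) → mode=Recover action=A_PING
2. evStop: (Recover) → mode=Approach action=A_PING
3. evStop: (Approach) → mode=Recover action=A_HALT
4. evDetect: (Recover) → mode=Survey action=A_HALT
5. evContact: (Survey) → mode=Dock action=A_WAIT
6. evStart: (Dock) → mode=Recover action=A_LIGHT
7. evDetect: (Recover) → mode=Survey action=A_HALT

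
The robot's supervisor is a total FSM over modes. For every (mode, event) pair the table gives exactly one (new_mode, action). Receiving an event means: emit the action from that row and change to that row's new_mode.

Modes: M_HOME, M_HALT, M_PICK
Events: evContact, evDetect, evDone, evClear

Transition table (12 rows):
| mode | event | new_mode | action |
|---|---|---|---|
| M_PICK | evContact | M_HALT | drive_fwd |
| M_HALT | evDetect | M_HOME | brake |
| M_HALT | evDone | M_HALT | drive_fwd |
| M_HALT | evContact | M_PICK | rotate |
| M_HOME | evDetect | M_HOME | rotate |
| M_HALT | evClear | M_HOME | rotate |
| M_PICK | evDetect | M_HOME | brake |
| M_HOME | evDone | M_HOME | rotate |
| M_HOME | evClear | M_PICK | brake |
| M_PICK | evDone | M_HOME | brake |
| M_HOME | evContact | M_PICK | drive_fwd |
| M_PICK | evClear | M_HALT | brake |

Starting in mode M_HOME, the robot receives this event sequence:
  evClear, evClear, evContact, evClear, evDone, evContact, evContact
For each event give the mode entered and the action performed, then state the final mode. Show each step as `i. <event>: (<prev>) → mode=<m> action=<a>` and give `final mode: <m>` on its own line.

1. evClear: (M_HOME) → mode=M_PICK action=brake
2. evClear: (M_PICK) → mode=M_HALT action=brake
3. evContact: (M_HALT) → mode=M_PICK action=rotate
4. evClear: (M_PICK) → mode=M_HALT action=brake
5. evDone: (M_HALT) → mode=M_HALT action=drive_fwd
6. evContact: (M_HALT) → mode=M_PICK action=rotate
7. evContact: (M_PICK) → mode=M_HALT action=drive_fwd

final mode: M_HALT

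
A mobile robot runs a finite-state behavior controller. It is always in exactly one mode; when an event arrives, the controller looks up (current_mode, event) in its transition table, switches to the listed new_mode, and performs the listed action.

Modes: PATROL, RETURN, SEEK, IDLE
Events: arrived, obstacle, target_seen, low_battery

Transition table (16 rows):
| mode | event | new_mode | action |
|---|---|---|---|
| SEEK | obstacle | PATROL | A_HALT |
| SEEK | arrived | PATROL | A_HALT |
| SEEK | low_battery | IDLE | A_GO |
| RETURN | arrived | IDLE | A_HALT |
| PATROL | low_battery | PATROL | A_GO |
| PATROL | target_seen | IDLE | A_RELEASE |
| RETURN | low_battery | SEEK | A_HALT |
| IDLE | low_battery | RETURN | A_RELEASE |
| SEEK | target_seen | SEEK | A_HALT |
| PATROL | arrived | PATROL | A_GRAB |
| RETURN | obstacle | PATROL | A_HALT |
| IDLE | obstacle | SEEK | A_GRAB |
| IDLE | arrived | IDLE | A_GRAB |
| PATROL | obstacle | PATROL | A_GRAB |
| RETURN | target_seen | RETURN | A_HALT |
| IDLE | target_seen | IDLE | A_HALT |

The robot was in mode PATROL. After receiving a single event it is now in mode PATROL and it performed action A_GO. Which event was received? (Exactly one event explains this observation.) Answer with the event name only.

low_battery

try arrived: (PATROL, arrived) → (PATROL, A_GRAB)
try obstacle: (PATROL, obstacle) → (PATROL, A_GRAB)
try target_seen: (PATROL, target_seen) → (IDLE, A_RELEASE)
try low_battery: (PATROL, low_battery) → (PATROL, A_GO)  ← matches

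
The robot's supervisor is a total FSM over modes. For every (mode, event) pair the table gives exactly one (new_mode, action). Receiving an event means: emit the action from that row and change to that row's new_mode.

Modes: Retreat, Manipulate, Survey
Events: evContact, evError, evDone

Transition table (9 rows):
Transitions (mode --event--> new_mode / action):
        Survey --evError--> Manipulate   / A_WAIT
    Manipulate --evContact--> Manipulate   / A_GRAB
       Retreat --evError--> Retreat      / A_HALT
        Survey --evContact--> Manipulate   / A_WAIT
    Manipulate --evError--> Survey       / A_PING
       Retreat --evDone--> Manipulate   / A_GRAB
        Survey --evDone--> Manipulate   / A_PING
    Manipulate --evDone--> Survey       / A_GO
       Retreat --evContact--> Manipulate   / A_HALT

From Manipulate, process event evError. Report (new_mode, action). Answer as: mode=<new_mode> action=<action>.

current mode = Manipulate; filter table to that mode:
  (Manipulate, evContact) → (Manipulate, A_GRAB)
  (Manipulate, evError) → (Survey, A_PING)  ← event matches
  (Manipulate, evDone) → (Survey, A_GO)
event = evError selects (Survey, A_PING)

mode=Survey action=A_PING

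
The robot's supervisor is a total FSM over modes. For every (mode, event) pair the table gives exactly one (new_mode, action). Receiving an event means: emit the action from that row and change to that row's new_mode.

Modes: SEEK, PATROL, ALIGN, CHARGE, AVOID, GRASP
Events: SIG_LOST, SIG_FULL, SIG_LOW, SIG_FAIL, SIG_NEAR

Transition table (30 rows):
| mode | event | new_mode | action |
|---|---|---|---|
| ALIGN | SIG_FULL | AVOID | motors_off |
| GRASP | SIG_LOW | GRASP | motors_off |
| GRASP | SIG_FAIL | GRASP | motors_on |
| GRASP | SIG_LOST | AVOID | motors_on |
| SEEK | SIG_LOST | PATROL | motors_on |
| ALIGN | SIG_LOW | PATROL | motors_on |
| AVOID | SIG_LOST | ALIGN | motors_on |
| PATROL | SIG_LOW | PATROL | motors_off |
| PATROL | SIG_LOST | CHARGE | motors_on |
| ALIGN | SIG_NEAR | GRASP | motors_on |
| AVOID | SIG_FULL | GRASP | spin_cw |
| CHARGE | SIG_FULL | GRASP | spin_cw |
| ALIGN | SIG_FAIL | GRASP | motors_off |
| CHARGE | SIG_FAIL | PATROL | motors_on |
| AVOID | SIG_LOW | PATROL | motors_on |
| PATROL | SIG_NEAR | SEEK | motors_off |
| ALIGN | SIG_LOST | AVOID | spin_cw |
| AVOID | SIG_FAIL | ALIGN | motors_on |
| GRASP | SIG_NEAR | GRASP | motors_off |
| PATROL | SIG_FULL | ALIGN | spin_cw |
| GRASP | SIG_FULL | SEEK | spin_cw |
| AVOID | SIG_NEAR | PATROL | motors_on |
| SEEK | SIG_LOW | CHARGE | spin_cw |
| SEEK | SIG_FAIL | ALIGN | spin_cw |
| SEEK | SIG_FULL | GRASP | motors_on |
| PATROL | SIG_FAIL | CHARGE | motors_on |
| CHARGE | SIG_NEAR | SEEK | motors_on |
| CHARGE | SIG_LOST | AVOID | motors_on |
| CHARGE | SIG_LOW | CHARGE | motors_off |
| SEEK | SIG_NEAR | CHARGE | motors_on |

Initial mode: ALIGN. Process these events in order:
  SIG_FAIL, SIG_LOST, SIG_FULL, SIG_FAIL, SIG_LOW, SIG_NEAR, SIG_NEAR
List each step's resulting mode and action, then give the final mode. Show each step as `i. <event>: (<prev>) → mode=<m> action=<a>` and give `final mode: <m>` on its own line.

1. SIG_FAIL: (ALIGN) → mode=GRASP action=motors_off
2. SIG_LOST: (GRASP) → mode=AVOID action=motors_on
3. SIG_FULL: (AVOID) → mode=GRASP action=spin_cw
4. SIG_FAIL: (GRASP) → mode=GRASP action=motors_on
5. SIG_LOW: (GRASP) → mode=GRASP action=motors_off
6. SIG_NEAR: (GRASP) → mode=GRASP action=motors_off
7. SIG_NEAR: (GRASP) → mode=GRASP action=motors_off

final mode: GRASP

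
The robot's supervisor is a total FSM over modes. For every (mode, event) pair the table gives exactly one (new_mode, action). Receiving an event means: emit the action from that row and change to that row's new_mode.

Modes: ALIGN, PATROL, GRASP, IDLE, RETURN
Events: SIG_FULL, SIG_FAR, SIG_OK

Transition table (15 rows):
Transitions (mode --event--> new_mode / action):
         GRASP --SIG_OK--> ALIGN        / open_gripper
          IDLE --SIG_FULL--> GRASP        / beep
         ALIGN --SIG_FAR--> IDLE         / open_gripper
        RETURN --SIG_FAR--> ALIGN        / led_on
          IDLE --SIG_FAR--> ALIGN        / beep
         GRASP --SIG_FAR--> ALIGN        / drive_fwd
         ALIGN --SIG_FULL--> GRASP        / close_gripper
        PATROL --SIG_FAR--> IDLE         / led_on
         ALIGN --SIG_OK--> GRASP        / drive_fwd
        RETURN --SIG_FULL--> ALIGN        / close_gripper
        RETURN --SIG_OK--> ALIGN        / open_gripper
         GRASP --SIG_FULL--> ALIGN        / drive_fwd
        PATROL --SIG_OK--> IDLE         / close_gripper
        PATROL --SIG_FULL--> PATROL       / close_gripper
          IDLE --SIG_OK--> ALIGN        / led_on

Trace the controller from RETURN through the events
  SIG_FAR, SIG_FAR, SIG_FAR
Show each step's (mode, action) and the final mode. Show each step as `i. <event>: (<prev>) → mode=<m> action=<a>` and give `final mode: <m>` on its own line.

final mode: ALIGN

1. SIG_FAR: (RETURN) → mode=ALIGN action=led_on
2. SIG_FAR: (ALIGN) → mode=IDLE action=open_gripper
3. SIG_FAR: (IDLE) → mode=ALIGN action=beep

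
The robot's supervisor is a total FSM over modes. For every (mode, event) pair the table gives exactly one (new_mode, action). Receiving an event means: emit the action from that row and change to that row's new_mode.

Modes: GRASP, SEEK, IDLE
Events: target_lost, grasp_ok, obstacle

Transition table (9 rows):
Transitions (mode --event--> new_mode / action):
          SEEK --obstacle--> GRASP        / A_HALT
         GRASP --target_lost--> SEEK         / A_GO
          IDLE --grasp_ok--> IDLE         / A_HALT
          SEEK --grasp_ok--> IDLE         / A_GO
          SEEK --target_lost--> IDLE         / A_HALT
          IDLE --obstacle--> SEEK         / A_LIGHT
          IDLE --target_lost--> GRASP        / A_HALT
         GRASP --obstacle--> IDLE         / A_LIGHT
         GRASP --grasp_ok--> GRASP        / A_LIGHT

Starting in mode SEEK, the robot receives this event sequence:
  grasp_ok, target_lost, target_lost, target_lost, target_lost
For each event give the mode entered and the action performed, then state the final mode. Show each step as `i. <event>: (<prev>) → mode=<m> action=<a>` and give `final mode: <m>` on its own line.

1. grasp_ok: (SEEK) → mode=IDLE action=A_GO
2. target_lost: (IDLE) → mode=GRASP action=A_HALT
3. target_lost: (GRASP) → mode=SEEK action=A_GO
4. target_lost: (SEEK) → mode=IDLE action=A_HALT
5. target_lost: (IDLE) → mode=GRASP action=A_HALT

final mode: GRASP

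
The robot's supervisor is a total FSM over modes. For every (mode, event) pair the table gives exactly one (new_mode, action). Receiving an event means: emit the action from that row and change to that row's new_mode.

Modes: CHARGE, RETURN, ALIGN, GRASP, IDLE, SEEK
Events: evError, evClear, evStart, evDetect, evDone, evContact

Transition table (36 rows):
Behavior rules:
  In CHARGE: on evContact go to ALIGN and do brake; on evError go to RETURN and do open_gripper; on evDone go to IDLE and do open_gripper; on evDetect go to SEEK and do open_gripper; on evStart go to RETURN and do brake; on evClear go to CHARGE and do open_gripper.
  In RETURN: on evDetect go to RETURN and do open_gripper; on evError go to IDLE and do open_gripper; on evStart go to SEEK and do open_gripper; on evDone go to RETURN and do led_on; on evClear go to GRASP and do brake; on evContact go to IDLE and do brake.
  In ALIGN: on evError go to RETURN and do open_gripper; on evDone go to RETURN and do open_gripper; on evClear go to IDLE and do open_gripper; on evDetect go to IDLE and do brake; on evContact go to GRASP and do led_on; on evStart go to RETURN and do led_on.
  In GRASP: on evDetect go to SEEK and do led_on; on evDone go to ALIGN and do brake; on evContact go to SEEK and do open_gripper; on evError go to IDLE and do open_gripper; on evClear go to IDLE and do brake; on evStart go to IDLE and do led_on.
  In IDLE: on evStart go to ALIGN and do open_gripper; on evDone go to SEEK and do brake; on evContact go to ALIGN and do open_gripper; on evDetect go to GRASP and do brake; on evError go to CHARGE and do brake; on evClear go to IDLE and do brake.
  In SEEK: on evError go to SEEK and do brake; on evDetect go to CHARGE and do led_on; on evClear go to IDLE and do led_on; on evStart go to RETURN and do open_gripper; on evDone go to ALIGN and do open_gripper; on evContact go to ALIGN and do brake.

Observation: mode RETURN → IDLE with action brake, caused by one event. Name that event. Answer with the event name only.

evContact

try evError: (RETURN, evError) → (IDLE, open_gripper)
try evClear: (RETURN, evClear) → (GRASP, brake)
try evStart: (RETURN, evStart) → (SEEK, open_gripper)
try evDetect: (RETURN, evDetect) → (RETURN, open_gripper)
try evDone: (RETURN, evDone) → (RETURN, led_on)
try evContact: (RETURN, evContact) → (IDLE, brake)  ← matches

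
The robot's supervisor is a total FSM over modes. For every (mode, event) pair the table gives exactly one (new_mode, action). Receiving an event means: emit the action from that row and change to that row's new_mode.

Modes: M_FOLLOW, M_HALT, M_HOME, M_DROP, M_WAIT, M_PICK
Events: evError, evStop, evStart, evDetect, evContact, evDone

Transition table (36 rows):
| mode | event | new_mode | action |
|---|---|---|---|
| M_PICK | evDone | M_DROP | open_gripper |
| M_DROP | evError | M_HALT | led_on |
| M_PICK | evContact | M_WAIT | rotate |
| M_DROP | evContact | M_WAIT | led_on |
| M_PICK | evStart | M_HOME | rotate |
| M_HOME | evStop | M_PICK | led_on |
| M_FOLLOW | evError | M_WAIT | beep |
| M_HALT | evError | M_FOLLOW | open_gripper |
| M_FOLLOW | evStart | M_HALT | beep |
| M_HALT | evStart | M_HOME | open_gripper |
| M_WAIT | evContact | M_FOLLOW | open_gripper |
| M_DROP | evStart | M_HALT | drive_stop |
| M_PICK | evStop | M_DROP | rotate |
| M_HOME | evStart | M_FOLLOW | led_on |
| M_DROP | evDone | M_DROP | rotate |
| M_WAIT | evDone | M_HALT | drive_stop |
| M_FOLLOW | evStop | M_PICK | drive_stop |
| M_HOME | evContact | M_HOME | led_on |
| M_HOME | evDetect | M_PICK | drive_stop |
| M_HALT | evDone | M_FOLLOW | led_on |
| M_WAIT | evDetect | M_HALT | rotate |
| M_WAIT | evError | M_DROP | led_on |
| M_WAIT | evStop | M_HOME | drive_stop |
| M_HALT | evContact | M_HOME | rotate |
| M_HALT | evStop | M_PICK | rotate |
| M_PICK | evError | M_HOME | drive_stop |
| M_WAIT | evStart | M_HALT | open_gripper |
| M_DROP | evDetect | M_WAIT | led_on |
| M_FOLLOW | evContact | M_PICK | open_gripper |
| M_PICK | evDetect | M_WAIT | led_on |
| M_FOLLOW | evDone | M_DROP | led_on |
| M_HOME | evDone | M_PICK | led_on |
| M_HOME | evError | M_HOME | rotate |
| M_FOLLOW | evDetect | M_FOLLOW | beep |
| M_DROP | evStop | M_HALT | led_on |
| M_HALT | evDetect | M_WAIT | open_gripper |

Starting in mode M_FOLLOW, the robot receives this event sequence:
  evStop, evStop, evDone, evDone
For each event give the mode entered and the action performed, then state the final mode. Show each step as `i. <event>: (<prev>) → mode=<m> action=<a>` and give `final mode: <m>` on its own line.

final mode: M_DROP

1. evStop: (M_FOLLOW) → mode=M_PICK action=drive_stop
2. evStop: (M_PICK) → mode=M_DROP action=rotate
3. evDone: (M_DROP) → mode=M_DROP action=rotate
4. evDone: (M_DROP) → mode=M_DROP action=rotate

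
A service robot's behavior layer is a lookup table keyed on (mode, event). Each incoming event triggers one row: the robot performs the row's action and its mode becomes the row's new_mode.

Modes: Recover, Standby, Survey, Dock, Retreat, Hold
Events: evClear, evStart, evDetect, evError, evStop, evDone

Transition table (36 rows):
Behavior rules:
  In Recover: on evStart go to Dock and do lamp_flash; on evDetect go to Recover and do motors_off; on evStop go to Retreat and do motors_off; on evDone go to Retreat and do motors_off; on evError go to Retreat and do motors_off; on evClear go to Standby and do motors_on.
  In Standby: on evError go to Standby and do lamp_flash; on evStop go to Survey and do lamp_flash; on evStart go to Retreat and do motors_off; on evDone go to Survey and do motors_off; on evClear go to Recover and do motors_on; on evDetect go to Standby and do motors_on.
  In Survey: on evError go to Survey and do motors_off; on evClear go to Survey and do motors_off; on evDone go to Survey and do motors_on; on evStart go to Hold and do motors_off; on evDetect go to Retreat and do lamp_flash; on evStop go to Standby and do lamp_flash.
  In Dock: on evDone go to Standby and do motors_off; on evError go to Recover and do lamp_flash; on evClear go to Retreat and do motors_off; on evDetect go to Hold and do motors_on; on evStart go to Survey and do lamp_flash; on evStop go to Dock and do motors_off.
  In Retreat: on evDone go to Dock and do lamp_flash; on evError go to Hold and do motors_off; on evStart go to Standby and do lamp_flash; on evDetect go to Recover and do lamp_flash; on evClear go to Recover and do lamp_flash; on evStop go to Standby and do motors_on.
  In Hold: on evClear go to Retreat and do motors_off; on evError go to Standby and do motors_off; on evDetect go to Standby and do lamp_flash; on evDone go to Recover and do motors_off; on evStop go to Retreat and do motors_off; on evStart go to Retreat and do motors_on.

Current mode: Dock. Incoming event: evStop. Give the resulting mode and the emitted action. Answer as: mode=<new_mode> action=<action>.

mode=Dock action=motors_off

current mode = Dock; filter table to that mode:
  (Dock, evDone) → (Standby, motors_off)
  (Dock, evError) → (Recover, lamp_flash)
  (Dock, evClear) → (Retreat, motors_off)
  (Dock, evDetect) → (Hold, motors_on)
  (Dock, evStart) → (Survey, lamp_flash)
  (Dock, evStop) → (Dock, motors_off)  ← event matches
event = evStop selects (Dock, motors_off)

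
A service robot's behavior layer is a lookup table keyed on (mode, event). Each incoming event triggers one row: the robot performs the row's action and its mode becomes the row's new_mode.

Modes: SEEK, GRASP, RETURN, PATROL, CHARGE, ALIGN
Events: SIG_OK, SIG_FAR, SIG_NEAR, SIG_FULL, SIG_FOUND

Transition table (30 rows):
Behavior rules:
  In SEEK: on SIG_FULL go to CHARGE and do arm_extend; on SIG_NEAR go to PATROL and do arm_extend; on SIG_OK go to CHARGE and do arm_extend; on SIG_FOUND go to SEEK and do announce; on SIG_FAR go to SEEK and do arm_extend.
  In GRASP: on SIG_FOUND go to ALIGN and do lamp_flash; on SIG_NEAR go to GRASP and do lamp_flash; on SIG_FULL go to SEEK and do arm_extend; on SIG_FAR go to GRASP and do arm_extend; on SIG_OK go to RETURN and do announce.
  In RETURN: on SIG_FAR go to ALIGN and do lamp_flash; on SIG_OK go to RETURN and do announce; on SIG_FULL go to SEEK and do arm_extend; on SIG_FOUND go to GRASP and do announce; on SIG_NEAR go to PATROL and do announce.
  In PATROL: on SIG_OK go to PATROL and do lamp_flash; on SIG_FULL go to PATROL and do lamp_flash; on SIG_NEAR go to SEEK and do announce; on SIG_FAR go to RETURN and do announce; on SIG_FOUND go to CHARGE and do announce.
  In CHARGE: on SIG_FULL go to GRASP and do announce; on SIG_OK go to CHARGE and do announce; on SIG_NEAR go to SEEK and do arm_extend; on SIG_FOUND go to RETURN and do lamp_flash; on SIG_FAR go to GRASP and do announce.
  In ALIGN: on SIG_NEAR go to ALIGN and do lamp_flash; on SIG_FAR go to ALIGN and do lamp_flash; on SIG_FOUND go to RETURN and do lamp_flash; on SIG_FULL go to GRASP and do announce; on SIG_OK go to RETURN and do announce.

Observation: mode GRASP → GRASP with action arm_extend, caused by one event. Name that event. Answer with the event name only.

SIG_FAR

try SIG_OK: (GRASP, SIG_OK) → (RETURN, announce)
try SIG_FAR: (GRASP, SIG_FAR) → (GRASP, arm_extend)  ← matches
try SIG_NEAR: (GRASP, SIG_NEAR) → (GRASP, lamp_flash)
try SIG_FULL: (GRASP, SIG_FULL) → (SEEK, arm_extend)
try SIG_FOUND: (GRASP, SIG_FOUND) → (ALIGN, lamp_flash)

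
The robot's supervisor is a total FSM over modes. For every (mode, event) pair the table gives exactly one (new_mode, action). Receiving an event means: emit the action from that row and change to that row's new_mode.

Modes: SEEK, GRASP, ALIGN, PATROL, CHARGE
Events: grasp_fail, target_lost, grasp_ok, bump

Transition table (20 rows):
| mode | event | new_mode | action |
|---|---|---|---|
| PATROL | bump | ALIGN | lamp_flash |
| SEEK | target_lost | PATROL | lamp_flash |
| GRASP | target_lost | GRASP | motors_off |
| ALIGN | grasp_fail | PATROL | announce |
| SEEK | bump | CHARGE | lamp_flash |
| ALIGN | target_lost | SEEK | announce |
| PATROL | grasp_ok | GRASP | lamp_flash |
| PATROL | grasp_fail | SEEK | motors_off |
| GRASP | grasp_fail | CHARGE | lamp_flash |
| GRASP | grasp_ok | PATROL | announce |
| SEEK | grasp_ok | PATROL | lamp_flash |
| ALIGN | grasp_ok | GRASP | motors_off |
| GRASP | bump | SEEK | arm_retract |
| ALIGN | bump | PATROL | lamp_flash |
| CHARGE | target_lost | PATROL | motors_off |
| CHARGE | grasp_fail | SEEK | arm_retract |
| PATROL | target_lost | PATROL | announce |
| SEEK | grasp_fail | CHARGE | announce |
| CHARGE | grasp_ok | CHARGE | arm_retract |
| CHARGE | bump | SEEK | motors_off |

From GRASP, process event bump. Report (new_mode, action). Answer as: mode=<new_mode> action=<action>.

current mode = GRASP; filter table to that mode:
  (GRASP, target_lost) → (GRASP, motors_off)
  (GRASP, grasp_fail) → (CHARGE, lamp_flash)
  (GRASP, grasp_ok) → (PATROL, announce)
  (GRASP, bump) → (SEEK, arm_retract)  ← event matches
event = bump selects (SEEK, arm_retract)

mode=SEEK action=arm_retract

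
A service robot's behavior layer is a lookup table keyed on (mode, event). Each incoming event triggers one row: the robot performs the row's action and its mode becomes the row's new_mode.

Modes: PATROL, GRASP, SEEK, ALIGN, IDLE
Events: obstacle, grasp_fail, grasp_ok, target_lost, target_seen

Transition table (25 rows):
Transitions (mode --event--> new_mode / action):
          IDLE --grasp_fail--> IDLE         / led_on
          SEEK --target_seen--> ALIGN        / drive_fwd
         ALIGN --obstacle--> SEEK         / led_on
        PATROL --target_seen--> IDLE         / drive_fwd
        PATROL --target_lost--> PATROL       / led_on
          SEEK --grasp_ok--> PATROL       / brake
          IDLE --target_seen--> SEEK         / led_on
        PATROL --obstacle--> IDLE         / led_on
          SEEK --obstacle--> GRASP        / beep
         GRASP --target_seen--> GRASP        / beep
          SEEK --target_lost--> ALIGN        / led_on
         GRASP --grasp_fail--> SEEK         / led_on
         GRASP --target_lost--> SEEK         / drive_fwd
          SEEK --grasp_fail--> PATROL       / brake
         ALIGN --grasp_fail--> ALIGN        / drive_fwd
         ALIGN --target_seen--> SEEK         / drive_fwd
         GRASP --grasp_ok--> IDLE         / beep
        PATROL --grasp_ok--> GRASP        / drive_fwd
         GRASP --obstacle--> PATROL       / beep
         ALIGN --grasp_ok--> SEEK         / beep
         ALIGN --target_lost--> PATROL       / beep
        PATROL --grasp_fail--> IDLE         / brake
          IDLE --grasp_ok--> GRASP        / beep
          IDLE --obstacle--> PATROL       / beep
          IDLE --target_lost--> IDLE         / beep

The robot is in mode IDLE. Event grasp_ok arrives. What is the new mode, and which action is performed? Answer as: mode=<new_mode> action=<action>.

mode=GRASP action=beep

current mode = IDLE; filter table to that mode:
  (IDLE, grasp_fail) → (IDLE, led_on)
  (IDLE, target_seen) → (SEEK, led_on)
  (IDLE, grasp_ok) → (GRASP, beep)  ← event matches
  (IDLE, obstacle) → (PATROL, beep)
  (IDLE, target_lost) → (IDLE, beep)
event = grasp_ok selects (GRASP, beep)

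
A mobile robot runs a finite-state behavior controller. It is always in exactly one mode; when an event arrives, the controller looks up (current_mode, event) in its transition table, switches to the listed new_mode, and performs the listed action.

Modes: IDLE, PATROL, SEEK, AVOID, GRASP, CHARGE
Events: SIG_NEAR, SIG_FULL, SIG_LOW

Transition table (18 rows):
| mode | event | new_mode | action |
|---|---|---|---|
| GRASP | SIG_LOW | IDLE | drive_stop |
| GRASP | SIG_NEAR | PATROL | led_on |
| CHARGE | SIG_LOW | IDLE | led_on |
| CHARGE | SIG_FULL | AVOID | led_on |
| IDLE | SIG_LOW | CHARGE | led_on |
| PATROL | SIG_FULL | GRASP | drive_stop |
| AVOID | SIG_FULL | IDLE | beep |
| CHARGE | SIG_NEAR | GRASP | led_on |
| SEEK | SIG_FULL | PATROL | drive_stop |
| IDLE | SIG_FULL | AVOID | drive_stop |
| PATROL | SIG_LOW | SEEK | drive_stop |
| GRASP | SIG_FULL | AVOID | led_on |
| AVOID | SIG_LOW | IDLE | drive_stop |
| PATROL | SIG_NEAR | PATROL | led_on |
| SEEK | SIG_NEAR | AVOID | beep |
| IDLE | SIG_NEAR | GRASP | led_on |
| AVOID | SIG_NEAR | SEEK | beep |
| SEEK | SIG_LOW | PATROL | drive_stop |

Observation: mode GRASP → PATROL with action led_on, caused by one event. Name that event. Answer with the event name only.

try SIG_NEAR: (GRASP, SIG_NEAR) → (PATROL, led_on)  ← matches
try SIG_FULL: (GRASP, SIG_FULL) → (AVOID, led_on)
try SIG_LOW: (GRASP, SIG_LOW) → (IDLE, drive_stop)

SIG_NEAR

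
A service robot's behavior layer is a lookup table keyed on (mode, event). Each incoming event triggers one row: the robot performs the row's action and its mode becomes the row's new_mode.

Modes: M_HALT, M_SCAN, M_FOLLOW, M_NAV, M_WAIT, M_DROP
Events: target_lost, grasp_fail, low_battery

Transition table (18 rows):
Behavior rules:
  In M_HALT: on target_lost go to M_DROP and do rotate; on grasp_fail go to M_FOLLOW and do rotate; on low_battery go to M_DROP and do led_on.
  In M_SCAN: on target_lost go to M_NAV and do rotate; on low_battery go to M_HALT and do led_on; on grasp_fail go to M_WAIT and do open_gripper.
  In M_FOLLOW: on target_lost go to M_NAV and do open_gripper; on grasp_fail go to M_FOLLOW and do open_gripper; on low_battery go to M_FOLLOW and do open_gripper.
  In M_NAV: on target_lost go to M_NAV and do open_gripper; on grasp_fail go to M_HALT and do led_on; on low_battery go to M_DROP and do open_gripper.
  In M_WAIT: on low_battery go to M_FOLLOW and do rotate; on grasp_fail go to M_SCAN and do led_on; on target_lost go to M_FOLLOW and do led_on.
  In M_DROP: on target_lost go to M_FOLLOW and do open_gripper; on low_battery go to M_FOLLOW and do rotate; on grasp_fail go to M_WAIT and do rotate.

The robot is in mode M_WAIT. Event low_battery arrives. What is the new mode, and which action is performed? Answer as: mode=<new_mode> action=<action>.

current mode = M_WAIT; filter table to that mode:
  (M_WAIT, low_battery) → (M_FOLLOW, rotate)  ← event matches
  (M_WAIT, grasp_fail) → (M_SCAN, led_on)
  (M_WAIT, target_lost) → (M_FOLLOW, led_on)
event = low_battery selects (M_FOLLOW, rotate)

mode=M_FOLLOW action=rotate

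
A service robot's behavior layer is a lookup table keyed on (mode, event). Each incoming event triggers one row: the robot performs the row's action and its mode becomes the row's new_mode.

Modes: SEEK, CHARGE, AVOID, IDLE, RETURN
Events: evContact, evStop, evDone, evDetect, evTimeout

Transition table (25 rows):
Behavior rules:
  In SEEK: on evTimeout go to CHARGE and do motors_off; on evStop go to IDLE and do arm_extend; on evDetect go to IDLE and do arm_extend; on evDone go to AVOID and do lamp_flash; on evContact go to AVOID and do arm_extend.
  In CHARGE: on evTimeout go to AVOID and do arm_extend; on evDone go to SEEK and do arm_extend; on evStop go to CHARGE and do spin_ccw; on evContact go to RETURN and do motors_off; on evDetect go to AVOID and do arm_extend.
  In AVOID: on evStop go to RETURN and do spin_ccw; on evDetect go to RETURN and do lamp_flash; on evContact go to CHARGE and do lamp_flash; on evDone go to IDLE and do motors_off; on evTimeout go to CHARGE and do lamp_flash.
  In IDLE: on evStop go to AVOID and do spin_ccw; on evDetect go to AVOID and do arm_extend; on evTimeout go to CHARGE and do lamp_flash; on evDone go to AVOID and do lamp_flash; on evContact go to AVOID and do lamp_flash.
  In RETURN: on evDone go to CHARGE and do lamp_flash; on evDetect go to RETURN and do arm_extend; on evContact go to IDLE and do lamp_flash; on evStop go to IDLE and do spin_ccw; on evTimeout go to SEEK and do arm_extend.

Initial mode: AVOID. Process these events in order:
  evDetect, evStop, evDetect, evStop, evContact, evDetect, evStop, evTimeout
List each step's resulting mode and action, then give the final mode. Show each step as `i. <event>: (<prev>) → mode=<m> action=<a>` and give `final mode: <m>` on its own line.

1. evDetect: (AVOID) → mode=RETURN action=lamp_flash
2. evStop: (RETURN) → mode=IDLE action=spin_ccw
3. evDetect: (IDLE) → mode=AVOID action=arm_extend
4. evStop: (AVOID) → mode=RETURN action=spin_ccw
5. evContact: (RETURN) → mode=IDLE action=lamp_flash
6. evDetect: (IDLE) → mode=AVOID action=arm_extend
7. evStop: (AVOID) → mode=RETURN action=spin_ccw
8. evTimeout: (RETURN) → mode=SEEK action=arm_extend

final mode: SEEK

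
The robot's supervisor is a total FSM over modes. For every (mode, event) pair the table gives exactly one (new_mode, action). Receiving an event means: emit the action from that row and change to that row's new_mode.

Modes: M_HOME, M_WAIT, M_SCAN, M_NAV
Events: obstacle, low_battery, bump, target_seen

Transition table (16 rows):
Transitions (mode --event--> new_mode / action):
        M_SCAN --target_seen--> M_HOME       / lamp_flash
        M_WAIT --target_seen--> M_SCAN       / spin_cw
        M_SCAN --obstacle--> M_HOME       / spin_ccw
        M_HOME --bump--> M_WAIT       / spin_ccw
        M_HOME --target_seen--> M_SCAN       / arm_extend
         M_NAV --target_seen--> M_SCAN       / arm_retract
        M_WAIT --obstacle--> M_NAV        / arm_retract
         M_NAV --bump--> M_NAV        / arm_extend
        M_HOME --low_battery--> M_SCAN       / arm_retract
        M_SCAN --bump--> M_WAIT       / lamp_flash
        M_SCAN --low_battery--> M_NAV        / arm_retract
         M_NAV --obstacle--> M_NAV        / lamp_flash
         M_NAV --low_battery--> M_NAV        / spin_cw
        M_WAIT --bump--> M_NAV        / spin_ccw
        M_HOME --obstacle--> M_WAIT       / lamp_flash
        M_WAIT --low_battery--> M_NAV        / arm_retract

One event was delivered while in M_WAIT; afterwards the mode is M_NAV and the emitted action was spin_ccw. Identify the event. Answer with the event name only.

bump

try obstacle: (M_WAIT, obstacle) → (M_NAV, arm_retract)
try low_battery: (M_WAIT, low_battery) → (M_NAV, arm_retract)
try bump: (M_WAIT, bump) → (M_NAV, spin_ccw)  ← matches
try target_seen: (M_WAIT, target_seen) → (M_SCAN, spin_cw)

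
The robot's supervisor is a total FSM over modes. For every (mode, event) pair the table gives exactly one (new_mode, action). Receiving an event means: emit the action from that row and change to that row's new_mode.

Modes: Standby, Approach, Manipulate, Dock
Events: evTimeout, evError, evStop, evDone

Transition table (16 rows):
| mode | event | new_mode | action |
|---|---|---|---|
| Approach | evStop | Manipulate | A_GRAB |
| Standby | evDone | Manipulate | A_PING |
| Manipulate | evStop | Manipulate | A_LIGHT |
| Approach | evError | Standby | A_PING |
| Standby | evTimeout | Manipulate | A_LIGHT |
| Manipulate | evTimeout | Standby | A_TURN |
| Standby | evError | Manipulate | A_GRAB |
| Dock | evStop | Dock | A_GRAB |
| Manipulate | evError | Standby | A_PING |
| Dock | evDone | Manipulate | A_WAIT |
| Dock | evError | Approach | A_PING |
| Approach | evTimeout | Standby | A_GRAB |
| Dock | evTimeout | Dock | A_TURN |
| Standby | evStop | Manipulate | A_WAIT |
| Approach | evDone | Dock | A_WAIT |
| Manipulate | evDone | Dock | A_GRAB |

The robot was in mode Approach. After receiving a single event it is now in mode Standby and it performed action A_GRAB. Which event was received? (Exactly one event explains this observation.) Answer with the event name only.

evTimeout

try evTimeout: (Approach, evTimeout) → (Standby, A_GRAB)  ← matches
try evError: (Approach, evError) → (Standby, A_PING)
try evStop: (Approach, evStop) → (Manipulate, A_GRAB)
try evDone: (Approach, evDone) → (Dock, A_WAIT)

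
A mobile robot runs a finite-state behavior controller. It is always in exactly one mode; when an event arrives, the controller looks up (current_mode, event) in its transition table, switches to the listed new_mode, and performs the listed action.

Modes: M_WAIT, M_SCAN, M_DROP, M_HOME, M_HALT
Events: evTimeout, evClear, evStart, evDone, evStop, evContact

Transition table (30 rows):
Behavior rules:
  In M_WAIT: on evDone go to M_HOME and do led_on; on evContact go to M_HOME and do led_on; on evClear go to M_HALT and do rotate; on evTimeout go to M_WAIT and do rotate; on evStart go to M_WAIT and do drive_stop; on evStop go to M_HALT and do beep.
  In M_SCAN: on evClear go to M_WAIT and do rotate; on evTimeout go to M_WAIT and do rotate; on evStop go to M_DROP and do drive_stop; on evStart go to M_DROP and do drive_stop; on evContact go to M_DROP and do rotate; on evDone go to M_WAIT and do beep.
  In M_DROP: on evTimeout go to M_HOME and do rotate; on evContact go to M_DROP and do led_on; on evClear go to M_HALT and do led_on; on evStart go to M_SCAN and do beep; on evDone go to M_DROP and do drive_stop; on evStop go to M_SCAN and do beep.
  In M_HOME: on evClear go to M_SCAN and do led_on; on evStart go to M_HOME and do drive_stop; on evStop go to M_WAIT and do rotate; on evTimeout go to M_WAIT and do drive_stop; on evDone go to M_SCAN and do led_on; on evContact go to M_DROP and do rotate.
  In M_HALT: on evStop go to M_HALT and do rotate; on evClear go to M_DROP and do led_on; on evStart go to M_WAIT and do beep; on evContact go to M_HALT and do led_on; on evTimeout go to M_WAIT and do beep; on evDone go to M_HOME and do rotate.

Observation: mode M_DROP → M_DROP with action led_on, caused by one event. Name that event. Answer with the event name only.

evContact

try evTimeout: (M_DROP, evTimeout) → (M_HOME, rotate)
try evClear: (M_DROP, evClear) → (M_HALT, led_on)
try evStart: (M_DROP, evStart) → (M_SCAN, beep)
try evDone: (M_DROP, evDone) → (M_DROP, drive_stop)
try evStop: (M_DROP, evStop) → (M_SCAN, beep)
try evContact: (M_DROP, evContact) → (M_DROP, led_on)  ← matches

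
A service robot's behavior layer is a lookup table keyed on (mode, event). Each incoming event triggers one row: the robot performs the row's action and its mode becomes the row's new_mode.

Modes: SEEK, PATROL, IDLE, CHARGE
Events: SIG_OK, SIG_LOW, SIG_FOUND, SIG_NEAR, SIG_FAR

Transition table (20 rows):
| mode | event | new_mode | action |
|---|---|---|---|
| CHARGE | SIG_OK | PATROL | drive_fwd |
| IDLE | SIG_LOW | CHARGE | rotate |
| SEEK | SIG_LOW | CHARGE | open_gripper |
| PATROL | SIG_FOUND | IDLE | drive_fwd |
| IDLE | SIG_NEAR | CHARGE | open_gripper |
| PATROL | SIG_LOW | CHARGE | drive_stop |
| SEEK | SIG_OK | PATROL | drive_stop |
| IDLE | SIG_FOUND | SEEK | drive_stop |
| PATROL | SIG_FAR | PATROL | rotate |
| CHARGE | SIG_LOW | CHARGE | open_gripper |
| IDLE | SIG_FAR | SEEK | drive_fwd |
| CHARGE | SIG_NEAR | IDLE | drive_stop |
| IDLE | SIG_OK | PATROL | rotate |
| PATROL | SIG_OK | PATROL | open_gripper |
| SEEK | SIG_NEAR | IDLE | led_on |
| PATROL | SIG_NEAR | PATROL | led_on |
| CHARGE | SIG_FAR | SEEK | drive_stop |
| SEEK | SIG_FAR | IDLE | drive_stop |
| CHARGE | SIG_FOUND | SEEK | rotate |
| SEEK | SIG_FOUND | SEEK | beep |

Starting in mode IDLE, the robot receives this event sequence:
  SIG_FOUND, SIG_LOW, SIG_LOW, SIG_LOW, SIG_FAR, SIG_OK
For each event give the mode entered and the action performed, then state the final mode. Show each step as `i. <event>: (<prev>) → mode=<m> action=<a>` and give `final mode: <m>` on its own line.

1. SIG_FOUND: (IDLE) → mode=SEEK action=drive_stop
2. SIG_LOW: (SEEK) → mode=CHARGE action=open_gripper
3. SIG_LOW: (CHARGE) → mode=CHARGE action=open_gripper
4. SIG_LOW: (CHARGE) → mode=CHARGE action=open_gripper
5. SIG_FAR: (CHARGE) → mode=SEEK action=drive_stop
6. SIG_OK: (SEEK) → mode=PATROL action=drive_stop

final mode: PATROL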